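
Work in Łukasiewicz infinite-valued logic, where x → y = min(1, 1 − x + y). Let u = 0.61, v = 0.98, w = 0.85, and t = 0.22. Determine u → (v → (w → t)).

w → t = min(1, 1 − 0.85 + 0.22) = min(1, 0.37) = 0.37
v → (w → t) = min(1, 1 − 0.98 + 0.37) = min(1, 0.39) = 0.39
u → (v → (w → t)) = min(1, 1 − 0.61 + 0.39) = min(1, 0.78) = 0.78

0.78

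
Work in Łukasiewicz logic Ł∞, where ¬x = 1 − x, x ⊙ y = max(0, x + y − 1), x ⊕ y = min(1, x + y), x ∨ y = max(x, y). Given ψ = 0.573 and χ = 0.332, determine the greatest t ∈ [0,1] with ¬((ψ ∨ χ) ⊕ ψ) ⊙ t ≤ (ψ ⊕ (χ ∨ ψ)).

ψ ∨ χ = max(0.573, 0.332) = 0.573
(ψ ∨ χ) ⊕ ψ = min(1, 0.573 + 0.573) = min(1, 1.146) = 1.000
¬((ψ ∨ χ) ⊕ ψ) = 1 − 1.000 = 0.000
So the left factor is ¬((ψ ∨ χ) ⊕ ψ) = 0.000.
χ ∨ ψ = max(0.332, 0.573) = 0.573
ψ ⊕ (χ ∨ ψ) = min(1, 0.573 + 0.573) = min(1, 1.146) = 1.000
So the right-hand bound is ψ ⊕ (χ ∨ ψ) = 1.000.
The residuum of the Łukasiewicz t-norm gives the supremum: min(1, 1 − 0.000 + 1.000).
1 − 0.000 + 1.000 = 2.000, so t = min(1, 2.000) = 1.000.
Check: 0.000 ⊙ 1.000 = max(0, 0.000) = 0.000 ≤ 1.000.

1.000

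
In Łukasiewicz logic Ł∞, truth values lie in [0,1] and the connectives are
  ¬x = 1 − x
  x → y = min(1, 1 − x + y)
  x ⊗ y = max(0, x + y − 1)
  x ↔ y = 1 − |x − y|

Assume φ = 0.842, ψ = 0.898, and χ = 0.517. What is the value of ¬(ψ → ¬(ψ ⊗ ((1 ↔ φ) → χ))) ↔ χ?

0.954

1 ↔ φ = 1 − |1.000 − 0.842| = 1 − 0.158 = 0.842
(1 ↔ φ) → χ = min(1, 1 − 0.842 + 0.517) = min(1, 0.675) = 0.675
ψ ⊗ ((1 ↔ φ) → χ) = max(0, 0.898 + 0.675 − 1) = max(0, 0.573) = 0.573
¬(ψ ⊗ ((1 ↔ φ) → χ)) = 1 − 0.573 = 0.427
ψ → ¬(ψ ⊗ ((1 ↔ φ) → χ)) = min(1, 1 − 0.898 + 0.427) = min(1, 0.529) = 0.529
¬(ψ → ¬(ψ ⊗ ((1 ↔ φ) → χ))) = 1 − 0.529 = 0.471
¬(ψ → ¬(ψ ⊗ ((1 ↔ φ) → χ))) ↔ χ = 1 − |0.471 − 0.517| = 1 − 0.046 = 0.954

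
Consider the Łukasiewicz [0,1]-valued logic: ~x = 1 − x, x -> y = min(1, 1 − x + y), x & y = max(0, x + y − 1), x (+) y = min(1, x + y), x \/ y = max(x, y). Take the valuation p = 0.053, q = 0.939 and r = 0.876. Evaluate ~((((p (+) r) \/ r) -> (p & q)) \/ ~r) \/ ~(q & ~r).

0.937

p (+) r = min(1, 0.053 + 0.876) = min(1, 0.929) = 0.929
(p (+) r) \/ r = max(0.929, 0.876) = 0.929
p & q = max(0, 0.053 + 0.939 − 1) = max(0, -0.008) = 0.000
((p (+) r) \/ r) -> (p & q) = min(1, 1 − 0.929 + 0.000) = min(1, 0.071) = 0.071
~r = 1 − 0.876 = 0.124
(((p (+) r) \/ r) -> (p & q)) \/ ~r = max(0.071, 0.124) = 0.124
~((((p (+) r) \/ r) -> (p & q)) \/ ~r) = 1 − 0.124 = 0.876
q & ~r = max(0, 0.939 + 0.124 − 1) = max(0, 0.063) = 0.063
~(q & ~r) = 1 − 0.063 = 0.937
~((((p (+) r) \/ r) -> (p & q)) \/ ~r) \/ ~(q & ~r) = max(0.876, 0.937) = 0.937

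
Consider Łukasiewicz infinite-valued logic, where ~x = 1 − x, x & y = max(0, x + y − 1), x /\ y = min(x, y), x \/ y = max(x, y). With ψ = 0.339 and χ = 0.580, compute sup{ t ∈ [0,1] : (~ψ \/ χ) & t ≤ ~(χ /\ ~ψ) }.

0.759

~ψ = 1 − 0.339 = 0.661
~ψ \/ χ = max(0.661, 0.580) = 0.661
So the left factor is ~ψ \/ χ = 0.661.
χ /\ ~ψ = min(0.580, 0.661) = 0.580
~(χ /\ ~ψ) = 1 − 0.580 = 0.420
So the right-hand bound is ~(χ /\ ~ψ) = 0.420.
The residuum of the Łukasiewicz t-norm gives the supremum: min(1, 1 − 0.661 + 0.420).
1 − 0.661 + 0.420 = 0.759, so t = min(1, 0.759) = 0.759.
Check: 0.661 & 0.759 = max(0, 0.420) = 0.420 ≤ 0.420.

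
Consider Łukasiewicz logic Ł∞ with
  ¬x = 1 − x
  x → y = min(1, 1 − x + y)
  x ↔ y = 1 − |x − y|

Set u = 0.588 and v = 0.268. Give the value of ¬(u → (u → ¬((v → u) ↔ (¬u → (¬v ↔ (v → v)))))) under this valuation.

0.176

v → u = min(1, 1 − 0.268 + 0.588) = min(1, 1.320) = 1.000
¬u = 1 − 0.588 = 0.412
¬v = 1 − 0.268 = 0.732
v → v = min(1, 1 − 0.268 + 0.268) = min(1, 1.000) = 1.000
¬v ↔ (v → v) = 1 − |0.732 − 1.000| = 1 − 0.268 = 0.732
¬u → (¬v ↔ (v → v)) = min(1, 1 − 0.412 + 0.732) = min(1, 1.320) = 1.000
(v → u) ↔ (¬u → (¬v ↔ (v → v))) = 1 − |1.000 − 1.000| = 1 − 0.000 = 1.000
¬((v → u) ↔ (¬u → (¬v ↔ (v → v)))) = 1 − 1.000 = 0.000
u → ¬((v → u) ↔ (¬u → (¬v ↔ (v → v)))) = min(1, 1 − 0.588 + 0.000) = min(1, 0.412) = 0.412
u → (u → ¬((v → u) ↔ (¬u → (¬v ↔ (v → v))))) = min(1, 1 − 0.588 + 0.412) = min(1, 0.824) = 0.824
¬(u → (u → ¬((v → u) ↔ (¬u → (¬v ↔ (v → v)))))) = 1 − 0.824 = 0.176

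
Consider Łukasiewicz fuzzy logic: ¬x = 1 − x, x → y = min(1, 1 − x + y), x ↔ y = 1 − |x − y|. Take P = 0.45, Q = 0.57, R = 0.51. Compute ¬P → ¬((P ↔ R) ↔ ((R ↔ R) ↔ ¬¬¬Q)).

¬P = 1 − 0.45 = 0.55
P ↔ R = 1 − |0.45 − 0.51| = 1 − 0.06 = 0.94
R ↔ R = 1 − |0.51 − 0.51| = 1 − 0.00 = 1.00
¬Q = 1 − 0.57 = 0.43
¬¬Q = 1 − 0.43 = 0.57
¬¬¬Q = 1 − 0.57 = 0.43
(R ↔ R) ↔ ¬¬¬Q = 1 − |1.00 − 0.43| = 1 − 0.57 = 0.43
(P ↔ R) ↔ ((R ↔ R) ↔ ¬¬¬Q) = 1 − |0.94 − 0.43| = 1 − 0.51 = 0.49
¬((P ↔ R) ↔ ((R ↔ R) ↔ ¬¬¬Q)) = 1 − 0.49 = 0.51
¬P → ¬((P ↔ R) ↔ ((R ↔ R) ↔ ¬¬¬Q)) = min(1, 1 − 0.55 + 0.51) = min(1, 0.96) = 0.96

0.96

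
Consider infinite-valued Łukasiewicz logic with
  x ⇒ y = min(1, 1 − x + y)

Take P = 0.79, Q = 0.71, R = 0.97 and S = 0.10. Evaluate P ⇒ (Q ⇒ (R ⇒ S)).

R ⇒ S = min(1, 1 − 0.97 + 0.10) = min(1, 0.13) = 0.13
Q ⇒ (R ⇒ S) = min(1, 1 − 0.71 + 0.13) = min(1, 0.42) = 0.42
P ⇒ (Q ⇒ (R ⇒ S)) = min(1, 1 − 0.79 + 0.42) = min(1, 0.63) = 0.63

0.63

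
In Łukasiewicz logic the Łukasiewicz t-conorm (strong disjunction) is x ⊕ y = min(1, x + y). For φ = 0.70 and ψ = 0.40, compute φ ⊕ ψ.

1.00

φ ⊕ ψ = min(1, 0.70 + 0.40) = min(1, 1.10) = 1.00
For comparison, the Gödel t-conorm max(x, y) would give 0.70.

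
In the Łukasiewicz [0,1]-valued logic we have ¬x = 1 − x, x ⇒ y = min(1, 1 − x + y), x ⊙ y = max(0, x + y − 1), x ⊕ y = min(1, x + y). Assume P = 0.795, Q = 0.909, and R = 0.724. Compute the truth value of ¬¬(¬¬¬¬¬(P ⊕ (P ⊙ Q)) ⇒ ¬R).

1.000

P ⊙ Q = max(0, 0.795 + 0.909 − 1) = max(0, 0.704) = 0.704
P ⊕ (P ⊙ Q) = min(1, 0.795 + 0.704) = min(1, 1.499) = 1.000
¬(P ⊕ (P ⊙ Q)) = 1 − 1.000 = 0.000
¬¬(P ⊕ (P ⊙ Q)) = 1 − 0.000 = 1.000
¬¬¬(P ⊕ (P ⊙ Q)) = 1 − 1.000 = 0.000
¬¬¬¬(P ⊕ (P ⊙ Q)) = 1 − 0.000 = 1.000
¬¬¬¬¬(P ⊕ (P ⊙ Q)) = 1 − 1.000 = 0.000
¬R = 1 − 0.724 = 0.276
¬¬¬¬¬(P ⊕ (P ⊙ Q)) ⇒ ¬R = min(1, 1 − 0.000 + 0.276) = min(1, 1.276) = 1.000
¬(¬¬¬¬¬(P ⊕ (P ⊙ Q)) ⇒ ¬R) = 1 − 1.000 = 0.000
¬¬(¬¬¬¬¬(P ⊕ (P ⊙ Q)) ⇒ ¬R) = 1 − 0.000 = 1.000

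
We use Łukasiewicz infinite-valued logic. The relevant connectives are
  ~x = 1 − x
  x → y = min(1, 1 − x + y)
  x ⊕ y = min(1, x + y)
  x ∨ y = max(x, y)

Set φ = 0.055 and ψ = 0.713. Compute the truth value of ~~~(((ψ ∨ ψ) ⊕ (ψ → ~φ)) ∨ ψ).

0.000

ψ ∨ ψ = max(0.713, 0.713) = 0.713
~φ = 1 − 0.055 = 0.945
ψ → ~φ = min(1, 1 − 0.713 + 0.945) = min(1, 1.232) = 1.000
(ψ ∨ ψ) ⊕ (ψ → ~φ) = min(1, 0.713 + 1.000) = min(1, 1.713) = 1.000
((ψ ∨ ψ) ⊕ (ψ → ~φ)) ∨ ψ = max(1.000, 0.713) = 1.000
~(((ψ ∨ ψ) ⊕ (ψ → ~φ)) ∨ ψ) = 1 − 1.000 = 0.000
~~(((ψ ∨ ψ) ⊕ (ψ → ~φ)) ∨ ψ) = 1 − 0.000 = 1.000
~~~(((ψ ∨ ψ) ⊕ (ψ → ~φ)) ∨ ψ) = 1 − 1.000 = 0.000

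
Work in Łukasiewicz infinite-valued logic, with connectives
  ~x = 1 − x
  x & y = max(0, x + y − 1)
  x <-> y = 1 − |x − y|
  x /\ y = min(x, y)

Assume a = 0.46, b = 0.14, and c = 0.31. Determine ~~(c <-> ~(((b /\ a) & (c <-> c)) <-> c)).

b /\ a = min(0.14, 0.46) = 0.14
c <-> c = 1 − |0.31 − 0.31| = 1 − 0.00 = 1.00
(b /\ a) & (c <-> c) = max(0, 0.14 + 1.00 − 1) = max(0, 0.14) = 0.14
((b /\ a) & (c <-> c)) <-> c = 1 − |0.14 − 0.31| = 1 − 0.17 = 0.83
~(((b /\ a) & (c <-> c)) <-> c) = 1 − 0.83 = 0.17
c <-> ~(((b /\ a) & (c <-> c)) <-> c) = 1 − |0.31 − 0.17| = 1 − 0.14 = 0.86
~(c <-> ~(((b /\ a) & (c <-> c)) <-> c)) = 1 − 0.86 = 0.14
~~(c <-> ~(((b /\ a) & (c <-> c)) <-> c)) = 1 − 0.14 = 0.86

0.86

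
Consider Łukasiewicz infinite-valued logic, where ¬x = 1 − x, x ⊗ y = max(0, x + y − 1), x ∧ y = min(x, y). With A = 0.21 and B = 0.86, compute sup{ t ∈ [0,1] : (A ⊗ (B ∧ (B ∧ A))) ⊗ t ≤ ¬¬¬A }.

1.00

B ∧ A = min(0.86, 0.21) = 0.21
B ∧ (B ∧ A) = min(0.86, 0.21) = 0.21
A ⊗ (B ∧ (B ∧ A)) = max(0, 0.21 + 0.21 − 1) = max(0, -0.58) = 0.00
So the left factor is A ⊗ (B ∧ (B ∧ A)) = 0.00.
¬A = 1 − 0.21 = 0.79
¬¬A = 1 − 0.79 = 0.21
¬¬¬A = 1 − 0.21 = 0.79
So the right-hand bound is ¬¬¬A = 0.79.
The residuum of the Łukasiewicz t-norm gives the supremum: min(1, 1 − 0.00 + 0.79).
1 − 0.00 + 0.79 = 1.79, so t = min(1, 1.79) = 1.00.
Check: 0.00 ⊗ 1.00 = max(0, 0.00) = 0.00 ≤ 0.79.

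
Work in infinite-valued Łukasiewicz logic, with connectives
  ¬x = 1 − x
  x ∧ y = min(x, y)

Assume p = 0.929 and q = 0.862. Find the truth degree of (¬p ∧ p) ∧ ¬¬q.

¬p = 1 − 0.929 = 0.071
¬p ∧ p = min(0.071, 0.929) = 0.071
¬q = 1 − 0.862 = 0.138
¬¬q = 1 − 0.138 = 0.862
(¬p ∧ p) ∧ ¬¬q = min(0.071, 0.862) = 0.071

0.071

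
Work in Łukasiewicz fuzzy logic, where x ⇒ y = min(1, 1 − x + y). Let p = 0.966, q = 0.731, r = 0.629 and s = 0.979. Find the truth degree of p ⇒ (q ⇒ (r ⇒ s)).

1.000

r ⇒ s = min(1, 1 − 0.629 + 0.979) = min(1, 1.350) = 1.000
q ⇒ (r ⇒ s) = min(1, 1 − 0.731 + 1.000) = min(1, 1.269) = 1.000
p ⇒ (q ⇒ (r ⇒ s)) = min(1, 1 − 0.966 + 1.000) = min(1, 1.034) = 1.000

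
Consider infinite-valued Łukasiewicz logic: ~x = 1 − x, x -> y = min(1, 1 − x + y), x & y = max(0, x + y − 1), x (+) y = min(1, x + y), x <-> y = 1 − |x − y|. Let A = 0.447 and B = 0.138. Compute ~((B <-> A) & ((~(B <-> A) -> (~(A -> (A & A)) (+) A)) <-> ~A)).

B <-> A = 1 − |0.138 − 0.447| = 1 − 0.309 = 0.691
~(B <-> A) = 1 − 0.691 = 0.309
A & A = max(0, 0.447 + 0.447 − 1) = max(0, -0.106) = 0.000
A -> (A & A) = min(1, 1 − 0.447 + 0.000) = min(1, 0.553) = 0.553
~(A -> (A & A)) = 1 − 0.553 = 0.447
~(A -> (A & A)) (+) A = min(1, 0.447 + 0.447) = min(1, 0.894) = 0.894
~(B <-> A) -> (~(A -> (A & A)) (+) A) = min(1, 1 − 0.309 + 0.894) = min(1, 1.585) = 1.000
~A = 1 − 0.447 = 0.553
(~(B <-> A) -> (~(A -> (A & A)) (+) A)) <-> ~A = 1 − |1.000 − 0.553| = 1 − 0.447 = 0.553
(B <-> A) & ((~(B <-> A) -> (~(A -> (A & A)) (+) A)) <-> ~A) = max(0, 0.691 + 0.553 − 1) = max(0, 0.244) = 0.244
~((B <-> A) & ((~(B <-> A) -> (~(A -> (A & A)) (+) A)) <-> ~A)) = 1 − 0.244 = 0.756

0.756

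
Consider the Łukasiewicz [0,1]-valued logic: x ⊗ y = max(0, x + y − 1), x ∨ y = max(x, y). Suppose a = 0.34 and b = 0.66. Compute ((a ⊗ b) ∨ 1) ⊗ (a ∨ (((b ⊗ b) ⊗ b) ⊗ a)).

0.34

a ⊗ b = max(0, 0.34 + 0.66 − 1) = max(0, 0.00) = 0.00
(a ⊗ b) ∨ 1 = max(0.00, 1.00) = 1.00
b ⊗ b = max(0, 0.66 + 0.66 − 1) = max(0, 0.32) = 0.32
(b ⊗ b) ⊗ b = max(0, 0.32 + 0.66 − 1) = max(0, -0.02) = 0.00
((b ⊗ b) ⊗ b) ⊗ a = max(0, 0.00 + 0.34 − 1) = max(0, -0.66) = 0.00
a ∨ (((b ⊗ b) ⊗ b) ⊗ a) = max(0.34, 0.00) = 0.34
((a ⊗ b) ∨ 1) ⊗ (a ∨ (((b ⊗ b) ⊗ b) ⊗ a)) = max(0, 1.00 + 0.34 − 1) = max(0, 0.34) = 0.34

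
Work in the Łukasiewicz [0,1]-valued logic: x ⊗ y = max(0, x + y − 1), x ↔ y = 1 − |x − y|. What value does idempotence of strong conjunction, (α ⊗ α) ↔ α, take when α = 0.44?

0.56

α ⊗ α = max(0, 0.44 + 0.44 − 1) = max(0, -0.12) = 0.00
(α ⊗ α) ↔ α = 1 − |0.00 − 0.44| = 1 − 0.44 = 0.56
(The value 0.56 < 1 shows this instance is not satisfied; fails in Ł∞ since a ⊗ a = max(0, 2a−1) ≠ a in general.)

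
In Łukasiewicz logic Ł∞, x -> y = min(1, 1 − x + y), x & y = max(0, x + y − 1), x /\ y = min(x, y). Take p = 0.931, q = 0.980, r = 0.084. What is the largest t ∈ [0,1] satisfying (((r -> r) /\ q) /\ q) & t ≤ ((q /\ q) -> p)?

r -> r = min(1, 1 − 0.084 + 0.084) = min(1, 1.000) = 1.000
(r -> r) /\ q = min(1.000, 0.980) = 0.980
((r -> r) /\ q) /\ q = min(0.980, 0.980) = 0.980
So the left factor is ((r -> r) /\ q) /\ q = 0.980.
q /\ q = min(0.980, 0.980) = 0.980
(q /\ q) -> p = min(1, 1 − 0.980 + 0.931) = min(1, 0.951) = 0.951
So the right-hand bound is (q /\ q) -> p = 0.951.
The residuum of the Łukasiewicz t-norm gives the supremum: min(1, 1 − 0.980 + 0.951).
1 − 0.980 + 0.951 = 0.971, so t = min(1, 0.971) = 0.971.
Check: 0.980 & 0.971 = max(0, 0.951) = 0.951 ≤ 0.951.

0.971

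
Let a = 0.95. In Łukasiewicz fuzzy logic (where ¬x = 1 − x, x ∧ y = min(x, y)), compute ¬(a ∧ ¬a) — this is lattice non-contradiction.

0.95

¬a = 1 − 0.95 = 0.05
a ∧ ¬a = min(0.95, 0.05) = 0.05
¬(a ∧ ¬a) = 1 − 0.05 = 0.95
(The value 0.95 < 1 shows this instance is not satisfied; not a Ł∞-tautology — its value is 1 − min(a, 1−a).)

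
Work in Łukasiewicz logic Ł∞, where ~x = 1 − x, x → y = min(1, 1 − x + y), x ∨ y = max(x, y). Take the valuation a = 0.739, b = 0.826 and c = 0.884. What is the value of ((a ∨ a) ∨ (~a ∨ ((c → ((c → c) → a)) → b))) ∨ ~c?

a ∨ a = max(0.739, 0.739) = 0.739
~a = 1 − 0.739 = 0.261
c → c = min(1, 1 − 0.884 + 0.884) = min(1, 1.000) = 1.000
(c → c) → a = min(1, 1 − 1.000 + 0.739) = min(1, 0.739) = 0.739
c → ((c → c) → a) = min(1, 1 − 0.884 + 0.739) = min(1, 0.855) = 0.855
(c → ((c → c) → a)) → b = min(1, 1 − 0.855 + 0.826) = min(1, 0.971) = 0.971
~a ∨ ((c → ((c → c) → a)) → b) = max(0.261, 0.971) = 0.971
(a ∨ a) ∨ (~a ∨ ((c → ((c → c) → a)) → b)) = max(0.739, 0.971) = 0.971
~c = 1 − 0.884 = 0.116
((a ∨ a) ∨ (~a ∨ ((c → ((c → c) → a)) → b))) ∨ ~c = max(0.971, 0.116) = 0.971

0.971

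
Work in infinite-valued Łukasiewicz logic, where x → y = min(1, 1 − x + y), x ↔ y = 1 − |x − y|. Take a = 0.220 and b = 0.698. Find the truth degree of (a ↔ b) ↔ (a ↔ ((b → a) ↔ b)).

0.874

a ↔ b = 1 − |0.220 − 0.698| = 1 − 0.478 = 0.522
b → a = min(1, 1 − 0.698 + 0.220) = min(1, 0.522) = 0.522
(b → a) ↔ b = 1 − |0.522 − 0.698| = 1 − 0.176 = 0.824
a ↔ ((b → a) ↔ b) = 1 − |0.220 − 0.824| = 1 − 0.604 = 0.396
(a ↔ b) ↔ (a ↔ ((b → a) ↔ b)) = 1 − |0.522 − 0.396| = 1 − 0.126 = 0.874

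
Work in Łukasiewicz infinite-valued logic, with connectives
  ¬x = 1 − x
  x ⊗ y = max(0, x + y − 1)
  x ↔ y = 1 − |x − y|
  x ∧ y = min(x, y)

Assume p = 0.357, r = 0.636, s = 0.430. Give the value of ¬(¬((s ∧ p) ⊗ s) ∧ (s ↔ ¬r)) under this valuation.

0.066

s ∧ p = min(0.430, 0.357) = 0.357
(s ∧ p) ⊗ s = max(0, 0.357 + 0.430 − 1) = max(0, -0.213) = 0.000
¬((s ∧ p) ⊗ s) = 1 − 0.000 = 1.000
¬r = 1 − 0.636 = 0.364
s ↔ ¬r = 1 − |0.430 − 0.364| = 1 − 0.066 = 0.934
¬((s ∧ p) ⊗ s) ∧ (s ↔ ¬r) = min(1.000, 0.934) = 0.934
¬(¬((s ∧ p) ⊗ s) ∧ (s ↔ ¬r)) = 1 − 0.934 = 0.066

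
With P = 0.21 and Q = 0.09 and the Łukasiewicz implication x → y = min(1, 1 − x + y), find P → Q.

0.88

P → Q = min(1, 1 − 0.21 + 0.09) = min(1, 0.88) = 0.88
For comparison, the Gödel implication (1 if x ≤ y else y) would give 0.09.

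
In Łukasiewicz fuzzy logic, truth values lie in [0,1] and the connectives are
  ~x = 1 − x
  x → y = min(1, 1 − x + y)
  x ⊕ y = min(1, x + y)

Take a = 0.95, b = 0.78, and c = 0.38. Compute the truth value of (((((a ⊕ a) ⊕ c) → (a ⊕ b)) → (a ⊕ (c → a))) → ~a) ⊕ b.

a ⊕ a = min(1, 0.95 + 0.95) = min(1, 1.90) = 1.00
(a ⊕ a) ⊕ c = min(1, 1.00 + 0.38) = min(1, 1.38) = 1.00
a ⊕ b = min(1, 0.95 + 0.78) = min(1, 1.73) = 1.00
((a ⊕ a) ⊕ c) → (a ⊕ b) = min(1, 1 − 1.00 + 1.00) = min(1, 1.00) = 1.00
c → a = min(1, 1 − 0.38 + 0.95) = min(1, 1.57) = 1.00
a ⊕ (c → a) = min(1, 0.95 + 1.00) = min(1, 1.95) = 1.00
(((a ⊕ a) ⊕ c) → (a ⊕ b)) → (a ⊕ (c → a)) = min(1, 1 − 1.00 + 1.00) = min(1, 1.00) = 1.00
~a = 1 − 0.95 = 0.05
((((a ⊕ a) ⊕ c) → (a ⊕ b)) → (a ⊕ (c → a))) → ~a = min(1, 1 − 1.00 + 0.05) = min(1, 0.05) = 0.05
(((((a ⊕ a) ⊕ c) → (a ⊕ b)) → (a ⊕ (c → a))) → ~a) ⊕ b = min(1, 0.05 + 0.78) = min(1, 0.83) = 0.83

0.83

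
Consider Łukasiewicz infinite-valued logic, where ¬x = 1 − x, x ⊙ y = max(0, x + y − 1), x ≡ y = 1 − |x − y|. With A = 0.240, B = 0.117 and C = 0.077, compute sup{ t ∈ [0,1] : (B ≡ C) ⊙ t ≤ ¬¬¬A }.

0.800

B ≡ C = 1 − |0.117 − 0.077| = 1 − 0.040 = 0.960
So the left factor is B ≡ C = 0.960.
¬A = 1 − 0.240 = 0.760
¬¬A = 1 − 0.760 = 0.240
¬¬¬A = 1 − 0.240 = 0.760
So the right-hand bound is ¬¬¬A = 0.760.
The residuum of the Łukasiewicz t-norm gives the supremum: min(1, 1 − 0.960 + 0.760).
1 − 0.960 + 0.760 = 0.800, so t = min(1, 0.800) = 0.800.
Check: 0.960 ⊙ 0.800 = max(0, 0.760) = 0.760 ≤ 0.760.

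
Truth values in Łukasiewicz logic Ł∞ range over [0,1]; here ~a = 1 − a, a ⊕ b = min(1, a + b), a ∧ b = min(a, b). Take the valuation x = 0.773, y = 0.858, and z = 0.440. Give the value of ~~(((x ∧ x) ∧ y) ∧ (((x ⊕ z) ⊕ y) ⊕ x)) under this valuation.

0.773

x ∧ x = min(0.773, 0.773) = 0.773
(x ∧ x) ∧ y = min(0.773, 0.858) = 0.773
x ⊕ z = min(1, 0.773 + 0.440) = min(1, 1.213) = 1.000
(x ⊕ z) ⊕ y = min(1, 1.000 + 0.858) = min(1, 1.858) = 1.000
((x ⊕ z) ⊕ y) ⊕ x = min(1, 1.000 + 0.773) = min(1, 1.773) = 1.000
((x ∧ x) ∧ y) ∧ (((x ⊕ z) ⊕ y) ⊕ x) = min(0.773, 1.000) = 0.773
~(((x ∧ x) ∧ y) ∧ (((x ⊕ z) ⊕ y) ⊕ x)) = 1 − 0.773 = 0.227
~~(((x ∧ x) ∧ y) ∧ (((x ⊕ z) ⊕ y) ⊕ x)) = 1 − 0.227 = 0.773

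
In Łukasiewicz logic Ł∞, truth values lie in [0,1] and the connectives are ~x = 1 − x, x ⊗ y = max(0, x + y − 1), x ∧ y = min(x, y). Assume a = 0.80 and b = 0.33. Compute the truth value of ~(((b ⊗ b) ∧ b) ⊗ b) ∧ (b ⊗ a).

b ⊗ b = max(0, 0.33 + 0.33 − 1) = max(0, -0.34) = 0.00
(b ⊗ b) ∧ b = min(0.00, 0.33) = 0.00
((b ⊗ b) ∧ b) ⊗ b = max(0, 0.00 + 0.33 − 1) = max(0, -0.67) = 0.00
~(((b ⊗ b) ∧ b) ⊗ b) = 1 − 0.00 = 1.00
b ⊗ a = max(0, 0.33 + 0.80 − 1) = max(0, 0.13) = 0.13
~(((b ⊗ b) ∧ b) ⊗ b) ∧ (b ⊗ a) = min(1.00, 0.13) = 0.13

0.13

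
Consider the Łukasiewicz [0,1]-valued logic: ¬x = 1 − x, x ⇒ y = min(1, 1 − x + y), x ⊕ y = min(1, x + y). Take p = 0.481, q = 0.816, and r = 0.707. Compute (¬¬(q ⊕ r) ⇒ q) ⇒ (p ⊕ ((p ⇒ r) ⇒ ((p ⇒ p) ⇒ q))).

1.000

q ⊕ r = min(1, 0.816 + 0.707) = min(1, 1.523) = 1.000
¬(q ⊕ r) = 1 − 1.000 = 0.000
¬¬(q ⊕ r) = 1 − 0.000 = 1.000
¬¬(q ⊕ r) ⇒ q = min(1, 1 − 1.000 + 0.816) = min(1, 0.816) = 0.816
p ⇒ r = min(1, 1 − 0.481 + 0.707) = min(1, 1.226) = 1.000
p ⇒ p = min(1, 1 − 0.481 + 0.481) = min(1, 1.000) = 1.000
(p ⇒ p) ⇒ q = min(1, 1 − 1.000 + 0.816) = min(1, 0.816) = 0.816
(p ⇒ r) ⇒ ((p ⇒ p) ⇒ q) = min(1, 1 − 1.000 + 0.816) = min(1, 0.816) = 0.816
p ⊕ ((p ⇒ r) ⇒ ((p ⇒ p) ⇒ q)) = min(1, 0.481 + 0.816) = min(1, 1.297) = 1.000
(¬¬(q ⊕ r) ⇒ q) ⇒ (p ⊕ ((p ⇒ r) ⇒ ((p ⇒ p) ⇒ q))) = min(1, 1 − 0.816 + 1.000) = min(1, 1.184) = 1.000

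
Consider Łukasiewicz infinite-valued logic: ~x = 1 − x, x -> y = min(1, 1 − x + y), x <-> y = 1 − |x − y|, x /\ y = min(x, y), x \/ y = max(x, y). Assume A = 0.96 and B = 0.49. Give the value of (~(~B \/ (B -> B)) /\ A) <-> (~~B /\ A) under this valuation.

~B = 1 − 0.49 = 0.51
B -> B = min(1, 1 − 0.49 + 0.49) = min(1, 1.00) = 1.00
~B \/ (B -> B) = max(0.51, 1.00) = 1.00
~(~B \/ (B -> B)) = 1 − 1.00 = 0.00
~(~B \/ (B -> B)) /\ A = min(0.00, 0.96) = 0.00
~~B = 1 − 0.51 = 0.49
~~B /\ A = min(0.49, 0.96) = 0.49
(~(~B \/ (B -> B)) /\ A) <-> (~~B /\ A) = 1 − |0.00 − 0.49| = 1 − 0.49 = 0.51

0.51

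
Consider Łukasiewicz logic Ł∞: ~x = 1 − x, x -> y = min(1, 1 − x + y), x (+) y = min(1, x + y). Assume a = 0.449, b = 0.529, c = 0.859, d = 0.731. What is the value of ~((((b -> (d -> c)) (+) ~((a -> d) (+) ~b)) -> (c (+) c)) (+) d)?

d -> c = min(1, 1 − 0.731 + 0.859) = min(1, 1.128) = 1.000
b -> (d -> c) = min(1, 1 − 0.529 + 1.000) = min(1, 1.471) = 1.000
a -> d = min(1, 1 − 0.449 + 0.731) = min(1, 1.282) = 1.000
~b = 1 − 0.529 = 0.471
(a -> d) (+) ~b = min(1, 1.000 + 0.471) = min(1, 1.471) = 1.000
~((a -> d) (+) ~b) = 1 − 1.000 = 0.000
(b -> (d -> c)) (+) ~((a -> d) (+) ~b) = min(1, 1.000 + 0.000) = min(1, 1.000) = 1.000
c (+) c = min(1, 0.859 + 0.859) = min(1, 1.718) = 1.000
((b -> (d -> c)) (+) ~((a -> d) (+) ~b)) -> (c (+) c) = min(1, 1 − 1.000 + 1.000) = min(1, 1.000) = 1.000
(((b -> (d -> c)) (+) ~((a -> d) (+) ~b)) -> (c (+) c)) (+) d = min(1, 1.000 + 0.731) = min(1, 1.731) = 1.000
~((((b -> (d -> c)) (+) ~((a -> d) (+) ~b)) -> (c (+) c)) (+) d) = 1 − 1.000 = 0.000

0.000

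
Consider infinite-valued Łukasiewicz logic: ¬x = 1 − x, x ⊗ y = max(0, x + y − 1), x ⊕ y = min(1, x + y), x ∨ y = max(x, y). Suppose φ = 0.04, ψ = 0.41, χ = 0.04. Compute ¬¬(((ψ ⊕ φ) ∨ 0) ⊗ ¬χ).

ψ ⊕ φ = min(1, 0.41 + 0.04) = min(1, 0.45) = 0.45
(ψ ⊕ φ) ∨ 0 = max(0.45, 0.00) = 0.45
¬χ = 1 − 0.04 = 0.96
((ψ ⊕ φ) ∨ 0) ⊗ ¬χ = max(0, 0.45 + 0.96 − 1) = max(0, 0.41) = 0.41
¬(((ψ ⊕ φ) ∨ 0) ⊗ ¬χ) = 1 − 0.41 = 0.59
¬¬(((ψ ⊕ φ) ∨ 0) ⊗ ¬χ) = 1 − 0.59 = 0.41

0.41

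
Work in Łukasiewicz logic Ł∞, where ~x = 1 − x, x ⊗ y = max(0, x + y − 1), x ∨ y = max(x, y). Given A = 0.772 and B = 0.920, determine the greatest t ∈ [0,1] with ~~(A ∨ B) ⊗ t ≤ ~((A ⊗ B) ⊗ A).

A ∨ B = max(0.772, 0.920) = 0.920
~(A ∨ B) = 1 − 0.920 = 0.080
~~(A ∨ B) = 1 − 0.080 = 0.920
So the left factor is ~~(A ∨ B) = 0.920.
A ⊗ B = max(0, 0.772 + 0.920 − 1) = max(0, 0.692) = 0.692
(A ⊗ B) ⊗ A = max(0, 0.692 + 0.772 − 1) = max(0, 0.464) = 0.464
~((A ⊗ B) ⊗ A) = 1 − 0.464 = 0.536
So the right-hand bound is ~((A ⊗ B) ⊗ A) = 0.536.
The residuum of the Łukasiewicz t-norm gives the supremum: min(1, 1 − 0.920 + 0.536).
1 − 0.920 + 0.536 = 0.616, so t = min(1, 0.616) = 0.616.
Check: 0.920 ⊗ 0.616 = max(0, 0.536) = 0.536 ≤ 0.536.

0.616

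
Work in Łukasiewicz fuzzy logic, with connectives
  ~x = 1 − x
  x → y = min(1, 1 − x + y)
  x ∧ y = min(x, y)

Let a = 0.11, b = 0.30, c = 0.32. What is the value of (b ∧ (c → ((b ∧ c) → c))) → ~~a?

b ∧ c = min(0.30, 0.32) = 0.30
(b ∧ c) → c = min(1, 1 − 0.30 + 0.32) = min(1, 1.02) = 1.00
c → ((b ∧ c) → c) = min(1, 1 − 0.32 + 1.00) = min(1, 1.68) = 1.00
b ∧ (c → ((b ∧ c) → c)) = min(0.30, 1.00) = 0.30
~a = 1 − 0.11 = 0.89
~~a = 1 − 0.89 = 0.11
(b ∧ (c → ((b ∧ c) → c))) → ~~a = min(1, 1 − 0.30 + 0.11) = min(1, 0.81) = 0.81

0.81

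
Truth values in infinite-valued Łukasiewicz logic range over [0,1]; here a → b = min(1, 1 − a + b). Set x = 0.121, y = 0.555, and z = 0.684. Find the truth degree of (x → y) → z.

0.684

x → y = min(1, 1 − 0.121 + 0.555) = min(1, 1.434) = 1.000
(x → y) → z = min(1, 1 − 1.000 + 0.684) = min(1, 0.684) = 0.684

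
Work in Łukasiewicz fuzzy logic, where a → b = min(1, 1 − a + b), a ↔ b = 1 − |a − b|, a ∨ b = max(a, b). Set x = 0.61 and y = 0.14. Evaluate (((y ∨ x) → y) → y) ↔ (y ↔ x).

0.92

y ∨ x = max(0.14, 0.61) = 0.61
(y ∨ x) → y = min(1, 1 − 0.61 + 0.14) = min(1, 0.53) = 0.53
((y ∨ x) → y) → y = min(1, 1 − 0.53 + 0.14) = min(1, 0.61) = 0.61
y ↔ x = 1 − |0.14 − 0.61| = 1 − 0.47 = 0.53
(((y ∨ x) → y) → y) ↔ (y ↔ x) = 1 − |0.61 − 0.53| = 1 − 0.08 = 0.92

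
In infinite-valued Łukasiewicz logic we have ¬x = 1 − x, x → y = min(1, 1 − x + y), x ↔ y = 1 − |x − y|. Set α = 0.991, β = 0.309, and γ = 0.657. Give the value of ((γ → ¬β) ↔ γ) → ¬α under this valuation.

¬β = 1 − 0.309 = 0.691
γ → ¬β = min(1, 1 − 0.657 + 0.691) = min(1, 1.034) = 1.000
(γ → ¬β) ↔ γ = 1 − |1.000 − 0.657| = 1 − 0.343 = 0.657
¬α = 1 − 0.991 = 0.009
((γ → ¬β) ↔ γ) → ¬α = min(1, 1 − 0.657 + 0.009) = min(1, 0.352) = 0.352

0.352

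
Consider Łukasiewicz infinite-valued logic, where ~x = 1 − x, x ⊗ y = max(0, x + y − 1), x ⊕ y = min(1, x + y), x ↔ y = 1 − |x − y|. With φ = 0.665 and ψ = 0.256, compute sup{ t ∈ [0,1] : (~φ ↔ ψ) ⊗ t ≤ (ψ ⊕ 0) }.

0.335

~φ = 1 − 0.665 = 0.335
~φ ↔ ψ = 1 − |0.335 − 0.256| = 1 − 0.079 = 0.921
So the left factor is ~φ ↔ ψ = 0.921.
ψ ⊕ 0 = min(1, 0.256 + 0.000) = min(1, 0.256) = 0.256
So the right-hand bound is ψ ⊕ 0 = 0.256.
The residuum of the Łukasiewicz t-norm gives the supremum: min(1, 1 − 0.921 + 0.256).
1 − 0.921 + 0.256 = 0.335, so t = min(1, 0.335) = 0.335.
Check: 0.921 ⊗ 0.335 = max(0, 0.256) = 0.256 ≤ 0.256.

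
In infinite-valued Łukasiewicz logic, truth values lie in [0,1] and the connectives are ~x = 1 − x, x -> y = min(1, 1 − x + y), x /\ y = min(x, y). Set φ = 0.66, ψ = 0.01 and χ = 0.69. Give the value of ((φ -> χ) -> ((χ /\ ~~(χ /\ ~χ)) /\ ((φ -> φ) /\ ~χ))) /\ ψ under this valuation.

φ -> χ = min(1, 1 − 0.66 + 0.69) = min(1, 1.03) = 1.00
~χ = 1 − 0.69 = 0.31
χ /\ ~χ = min(0.69, 0.31) = 0.31
~(χ /\ ~χ) = 1 − 0.31 = 0.69
~~(χ /\ ~χ) = 1 − 0.69 = 0.31
χ /\ ~~(χ /\ ~χ) = min(0.69, 0.31) = 0.31
φ -> φ = min(1, 1 − 0.66 + 0.66) = min(1, 1.00) = 1.00
(φ -> φ) /\ ~χ = min(1.00, 0.31) = 0.31
(χ /\ ~~(χ /\ ~χ)) /\ ((φ -> φ) /\ ~χ) = min(0.31, 0.31) = 0.31
(φ -> χ) -> ((χ /\ ~~(χ /\ ~χ)) /\ ((φ -> φ) /\ ~χ)) = min(1, 1 − 1.00 + 0.31) = min(1, 0.31) = 0.31
((φ -> χ) -> ((χ /\ ~~(χ /\ ~χ)) /\ ((φ -> φ) /\ ~χ))) /\ ψ = min(0.31, 0.01) = 0.01

0.01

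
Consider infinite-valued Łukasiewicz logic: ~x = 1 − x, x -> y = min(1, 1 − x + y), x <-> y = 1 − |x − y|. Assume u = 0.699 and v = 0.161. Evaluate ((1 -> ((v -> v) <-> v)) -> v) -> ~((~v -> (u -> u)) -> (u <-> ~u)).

0.398

v -> v = min(1, 1 − 0.161 + 0.161) = min(1, 1.000) = 1.000
(v -> v) <-> v = 1 − |1.000 − 0.161| = 1 − 0.839 = 0.161
1 -> ((v -> v) <-> v) = min(1, 1 − 1.000 + 0.161) = min(1, 0.161) = 0.161
(1 -> ((v -> v) <-> v)) -> v = min(1, 1 − 0.161 + 0.161) = min(1, 1.000) = 1.000
~v = 1 − 0.161 = 0.839
u -> u = min(1, 1 − 0.699 + 0.699) = min(1, 1.000) = 1.000
~v -> (u -> u) = min(1, 1 − 0.839 + 1.000) = min(1, 1.161) = 1.000
~u = 1 − 0.699 = 0.301
u <-> ~u = 1 − |0.699 − 0.301| = 1 − 0.398 = 0.602
(~v -> (u -> u)) -> (u <-> ~u) = min(1, 1 − 1.000 + 0.602) = min(1, 0.602) = 0.602
~((~v -> (u -> u)) -> (u <-> ~u)) = 1 − 0.602 = 0.398
((1 -> ((v -> v) <-> v)) -> v) -> ~((~v -> (u -> u)) -> (u <-> ~u)) = min(1, 1 − 1.000 + 0.398) = min(1, 0.398) = 0.398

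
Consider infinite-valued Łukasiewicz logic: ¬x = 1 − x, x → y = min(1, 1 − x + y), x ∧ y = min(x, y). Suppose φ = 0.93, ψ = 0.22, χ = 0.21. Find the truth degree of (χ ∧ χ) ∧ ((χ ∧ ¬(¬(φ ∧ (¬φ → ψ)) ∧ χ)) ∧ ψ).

χ ∧ χ = min(0.21, 0.21) = 0.21
¬φ = 1 − 0.93 = 0.07
¬φ → ψ = min(1, 1 − 0.07 + 0.22) = min(1, 1.15) = 1.00
φ ∧ (¬φ → ψ) = min(0.93, 1.00) = 0.93
¬(φ ∧ (¬φ → ψ)) = 1 − 0.93 = 0.07
¬(φ ∧ (¬φ → ψ)) ∧ χ = min(0.07, 0.21) = 0.07
¬(¬(φ ∧ (¬φ → ψ)) ∧ χ) = 1 − 0.07 = 0.93
χ ∧ ¬(¬(φ ∧ (¬φ → ψ)) ∧ χ) = min(0.21, 0.93) = 0.21
(χ ∧ ¬(¬(φ ∧ (¬φ → ψ)) ∧ χ)) ∧ ψ = min(0.21, 0.22) = 0.21
(χ ∧ χ) ∧ ((χ ∧ ¬(¬(φ ∧ (¬φ → ψ)) ∧ χ)) ∧ ψ) = min(0.21, 0.21) = 0.21

0.21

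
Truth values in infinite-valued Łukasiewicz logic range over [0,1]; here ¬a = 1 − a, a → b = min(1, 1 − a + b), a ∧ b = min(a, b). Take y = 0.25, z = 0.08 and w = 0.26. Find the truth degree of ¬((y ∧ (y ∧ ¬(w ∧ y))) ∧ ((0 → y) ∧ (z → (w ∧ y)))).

w ∧ y = min(0.26, 0.25) = 0.25
¬(w ∧ y) = 1 − 0.25 = 0.75
y ∧ ¬(w ∧ y) = min(0.25, 0.75) = 0.25
y ∧ (y ∧ ¬(w ∧ y)) = min(0.25, 0.25) = 0.25
0 → y = min(1, 1 − 0.00 + 0.25) = min(1, 1.25) = 1.00
z → (w ∧ y) = min(1, 1 − 0.08 + 0.25) = min(1, 1.17) = 1.00
(0 → y) ∧ (z → (w ∧ y)) = min(1.00, 1.00) = 1.00
(y ∧ (y ∧ ¬(w ∧ y))) ∧ ((0 → y) ∧ (z → (w ∧ y))) = min(0.25, 1.00) = 0.25
¬((y ∧ (y ∧ ¬(w ∧ y))) ∧ ((0 → y) ∧ (z → (w ∧ y)))) = 1 − 0.25 = 0.75

0.75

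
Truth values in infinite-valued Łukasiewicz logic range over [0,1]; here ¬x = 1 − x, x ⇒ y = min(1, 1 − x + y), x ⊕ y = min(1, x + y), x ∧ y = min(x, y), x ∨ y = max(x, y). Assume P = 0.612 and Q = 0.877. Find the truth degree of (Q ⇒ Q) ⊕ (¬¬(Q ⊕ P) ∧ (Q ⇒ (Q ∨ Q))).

1.000

Q ⇒ Q = min(1, 1 − 0.877 + 0.877) = min(1, 1.000) = 1.000
Q ⊕ P = min(1, 0.877 + 0.612) = min(1, 1.489) = 1.000
¬(Q ⊕ P) = 1 − 1.000 = 0.000
¬¬(Q ⊕ P) = 1 − 0.000 = 1.000
Q ∨ Q = max(0.877, 0.877) = 0.877
Q ⇒ (Q ∨ Q) = min(1, 1 − 0.877 + 0.877) = min(1, 1.000) = 1.000
¬¬(Q ⊕ P) ∧ (Q ⇒ (Q ∨ Q)) = min(1.000, 1.000) = 1.000
(Q ⇒ Q) ⊕ (¬¬(Q ⊕ P) ∧ (Q ⇒ (Q ∨ Q))) = min(1, 1.000 + 1.000) = min(1, 2.000) = 1.000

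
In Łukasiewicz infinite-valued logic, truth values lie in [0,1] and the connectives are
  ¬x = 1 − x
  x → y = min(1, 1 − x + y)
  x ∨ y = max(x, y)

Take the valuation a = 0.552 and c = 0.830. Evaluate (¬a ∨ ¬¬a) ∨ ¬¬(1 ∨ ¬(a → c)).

¬a = 1 − 0.552 = 0.448
¬¬a = 1 − 0.448 = 0.552
¬a ∨ ¬¬a = max(0.448, 0.552) = 0.552
a → c = min(1, 1 − 0.552 + 0.830) = min(1, 1.278) = 1.000
¬(a → c) = 1 − 1.000 = 0.000
1 ∨ ¬(a → c) = max(1.000, 0.000) = 1.000
¬(1 ∨ ¬(a → c)) = 1 − 1.000 = 0.000
¬¬(1 ∨ ¬(a → c)) = 1 − 0.000 = 1.000
(¬a ∨ ¬¬a) ∨ ¬¬(1 ∨ ¬(a → c)) = max(0.552, 1.000) = 1.000

1.000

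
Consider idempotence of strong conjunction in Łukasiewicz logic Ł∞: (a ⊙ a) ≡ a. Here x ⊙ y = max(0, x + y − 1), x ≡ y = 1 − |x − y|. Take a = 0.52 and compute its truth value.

0.52

a ⊙ a = max(0, 0.52 + 0.52 − 1) = max(0, 0.04) = 0.04
(a ⊙ a) ≡ a = 1 − |0.04 − 0.52| = 1 − 0.48 = 0.52
(The value 0.52 < 1 shows this instance is not satisfied; fails in Ł∞ since a ⊗ a = max(0, 2a−1) ≠ a in general.)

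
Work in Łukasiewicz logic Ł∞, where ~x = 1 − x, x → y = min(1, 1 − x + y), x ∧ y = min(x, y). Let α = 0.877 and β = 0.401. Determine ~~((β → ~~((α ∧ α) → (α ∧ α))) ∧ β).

α ∧ α = min(0.877, 0.877) = 0.877
(α ∧ α) → (α ∧ α) = min(1, 1 − 0.877 + 0.877) = min(1, 1.000) = 1.000
~((α ∧ α) → (α ∧ α)) = 1 − 1.000 = 0.000
~~((α ∧ α) → (α ∧ α)) = 1 − 0.000 = 1.000
β → ~~((α ∧ α) → (α ∧ α)) = min(1, 1 − 0.401 + 1.000) = min(1, 1.599) = 1.000
(β → ~~((α ∧ α) → (α ∧ α))) ∧ β = min(1.000, 0.401) = 0.401
~((β → ~~((α ∧ α) → (α ∧ α))) ∧ β) = 1 − 0.401 = 0.599
~~((β → ~~((α ∧ α) → (α ∧ α))) ∧ β) = 1 − 0.599 = 0.401

0.401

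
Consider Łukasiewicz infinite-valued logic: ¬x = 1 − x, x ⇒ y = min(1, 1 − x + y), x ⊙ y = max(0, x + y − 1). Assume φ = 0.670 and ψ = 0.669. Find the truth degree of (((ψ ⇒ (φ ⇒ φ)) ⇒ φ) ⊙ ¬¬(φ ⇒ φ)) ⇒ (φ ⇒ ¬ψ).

0.991

φ ⇒ φ = min(1, 1 − 0.670 + 0.670) = min(1, 1.000) = 1.000
ψ ⇒ (φ ⇒ φ) = min(1, 1 − 0.669 + 1.000) = min(1, 1.331) = 1.000
(ψ ⇒ (φ ⇒ φ)) ⇒ φ = min(1, 1 − 1.000 + 0.670) = min(1, 0.670) = 0.670
¬(φ ⇒ φ) = 1 − 1.000 = 0.000
¬¬(φ ⇒ φ) = 1 − 0.000 = 1.000
((ψ ⇒ (φ ⇒ φ)) ⇒ φ) ⊙ ¬¬(φ ⇒ φ) = max(0, 0.670 + 1.000 − 1) = max(0, 0.670) = 0.670
¬ψ = 1 − 0.669 = 0.331
φ ⇒ ¬ψ = min(1, 1 − 0.670 + 0.331) = min(1, 0.661) = 0.661
(((ψ ⇒ (φ ⇒ φ)) ⇒ φ) ⊙ ¬¬(φ ⇒ φ)) ⇒ (φ ⇒ ¬ψ) = min(1, 1 − 0.670 + 0.661) = min(1, 0.991) = 0.991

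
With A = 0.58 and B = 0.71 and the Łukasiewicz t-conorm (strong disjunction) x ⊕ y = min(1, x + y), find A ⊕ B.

A ⊕ B = min(1, 0.58 + 0.71) = min(1, 1.29) = 1.00
For comparison, the Gödel t-conorm max(x, y) would give 0.71.

1.00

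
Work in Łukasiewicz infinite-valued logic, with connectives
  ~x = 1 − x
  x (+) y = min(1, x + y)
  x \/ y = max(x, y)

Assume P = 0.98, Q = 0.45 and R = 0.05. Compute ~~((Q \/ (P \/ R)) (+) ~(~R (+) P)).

0.98

P \/ R = max(0.98, 0.05) = 0.98
Q \/ (P \/ R) = max(0.45, 0.98) = 0.98
~R = 1 − 0.05 = 0.95
~R (+) P = min(1, 0.95 + 0.98) = min(1, 1.93) = 1.00
~(~R (+) P) = 1 − 1.00 = 0.00
(Q \/ (P \/ R)) (+) ~(~R (+) P) = min(1, 0.98 + 0.00) = min(1, 0.98) = 0.98
~((Q \/ (P \/ R)) (+) ~(~R (+) P)) = 1 − 0.98 = 0.02
~~((Q \/ (P \/ R)) (+) ~(~R (+) P)) = 1 − 0.02 = 0.98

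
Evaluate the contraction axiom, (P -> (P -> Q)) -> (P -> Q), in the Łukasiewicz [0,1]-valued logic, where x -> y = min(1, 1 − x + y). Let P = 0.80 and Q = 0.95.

1.00

P -> Q = min(1, 1 − 0.80 + 0.95) = min(1, 1.15) = 1.00
P -> (P -> Q) = min(1, 1 − 0.80 + 1.00) = min(1, 1.20) = 1.00
(P -> (P -> Q)) -> (P -> Q) = min(1, 1 − 1.00 + 1.00) = min(1, 1.00) = 1.00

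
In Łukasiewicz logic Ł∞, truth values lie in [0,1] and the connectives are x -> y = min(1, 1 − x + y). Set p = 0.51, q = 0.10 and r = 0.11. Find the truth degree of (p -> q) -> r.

p -> q = min(1, 1 − 0.51 + 0.10) = min(1, 0.59) = 0.59
(p -> q) -> r = min(1, 1 − 0.59 + 0.11) = min(1, 0.52) = 0.52

0.52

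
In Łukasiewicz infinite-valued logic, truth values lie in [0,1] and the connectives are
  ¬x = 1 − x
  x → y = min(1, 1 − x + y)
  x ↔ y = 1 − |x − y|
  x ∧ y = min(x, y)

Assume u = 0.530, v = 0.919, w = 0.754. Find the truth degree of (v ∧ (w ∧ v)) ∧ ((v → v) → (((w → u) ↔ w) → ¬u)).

w ∧ v = min(0.754, 0.919) = 0.754
v ∧ (w ∧ v) = min(0.919, 0.754) = 0.754
v → v = min(1, 1 − 0.919 + 0.919) = min(1, 1.000) = 1.000
w → u = min(1, 1 − 0.754 + 0.530) = min(1, 0.776) = 0.776
(w → u) ↔ w = 1 − |0.776 − 0.754| = 1 − 0.022 = 0.978
¬u = 1 − 0.530 = 0.470
((w → u) ↔ w) → ¬u = min(1, 1 − 0.978 + 0.470) = min(1, 0.492) = 0.492
(v → v) → (((w → u) ↔ w) → ¬u) = min(1, 1 − 1.000 + 0.492) = min(1, 0.492) = 0.492
(v ∧ (w ∧ v)) ∧ ((v → v) → (((w → u) ↔ w) → ¬u)) = min(0.754, 0.492) = 0.492

0.492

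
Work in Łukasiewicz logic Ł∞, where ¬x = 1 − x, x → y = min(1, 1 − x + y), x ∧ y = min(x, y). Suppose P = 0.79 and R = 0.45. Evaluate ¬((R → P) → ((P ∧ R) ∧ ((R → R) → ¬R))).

0.55

R → P = min(1, 1 − 0.45 + 0.79) = min(1, 1.34) = 1.00
P ∧ R = min(0.79, 0.45) = 0.45
R → R = min(1, 1 − 0.45 + 0.45) = min(1, 1.00) = 1.00
¬R = 1 − 0.45 = 0.55
(R → R) → ¬R = min(1, 1 − 1.00 + 0.55) = min(1, 0.55) = 0.55
(P ∧ R) ∧ ((R → R) → ¬R) = min(0.45, 0.55) = 0.45
(R → P) → ((P ∧ R) ∧ ((R → R) → ¬R)) = min(1, 1 − 1.00 + 0.45) = min(1, 0.45) = 0.45
¬((R → P) → ((P ∧ R) ∧ ((R → R) → ¬R))) = 1 − 0.45 = 0.55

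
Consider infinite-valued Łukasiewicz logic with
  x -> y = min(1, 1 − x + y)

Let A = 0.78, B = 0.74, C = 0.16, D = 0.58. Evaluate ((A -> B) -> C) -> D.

1.00

A -> B = min(1, 1 − 0.78 + 0.74) = min(1, 0.96) = 0.96
(A -> B) -> C = min(1, 1 − 0.96 + 0.16) = min(1, 0.20) = 0.20
((A -> B) -> C) -> D = min(1, 1 − 0.20 + 0.58) = min(1, 1.38) = 1.00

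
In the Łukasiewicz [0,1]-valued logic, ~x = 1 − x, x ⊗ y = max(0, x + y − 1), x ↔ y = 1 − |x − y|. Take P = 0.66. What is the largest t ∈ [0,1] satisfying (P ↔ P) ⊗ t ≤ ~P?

P ↔ P = 1 − |0.66 − 0.66| = 1 − 0.00 = 1.00
So the left factor is P ↔ P = 1.00.
~P = 1 − 0.66 = 0.34
So the right-hand bound is ~P = 0.34.
The residuum of the Łukasiewicz t-norm gives the supremum: min(1, 1 − 1.00 + 0.34).
1 − 1.00 + 0.34 = 0.34, so t = min(1, 0.34) = 0.34.
Check: 1.00 ⊗ 0.34 = max(0, 0.34) = 0.34 ≤ 0.34.

0.34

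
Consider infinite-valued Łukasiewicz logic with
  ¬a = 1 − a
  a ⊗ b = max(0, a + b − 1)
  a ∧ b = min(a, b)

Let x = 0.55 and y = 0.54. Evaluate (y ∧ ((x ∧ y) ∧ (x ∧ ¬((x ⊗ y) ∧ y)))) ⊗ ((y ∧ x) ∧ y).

x ∧ y = min(0.55, 0.54) = 0.54
x ⊗ y = max(0, 0.55 + 0.54 − 1) = max(0, 0.09) = 0.09
(x ⊗ y) ∧ y = min(0.09, 0.54) = 0.09
¬((x ⊗ y) ∧ y) = 1 − 0.09 = 0.91
x ∧ ¬((x ⊗ y) ∧ y) = min(0.55, 0.91) = 0.55
(x ∧ y) ∧ (x ∧ ¬((x ⊗ y) ∧ y)) = min(0.54, 0.55) = 0.54
y ∧ ((x ∧ y) ∧ (x ∧ ¬((x ⊗ y) ∧ y))) = min(0.54, 0.54) = 0.54
y ∧ x = min(0.54, 0.55) = 0.54
(y ∧ x) ∧ y = min(0.54, 0.54) = 0.54
(y ∧ ((x ∧ y) ∧ (x ∧ ¬((x ⊗ y) ∧ y)))) ⊗ ((y ∧ x) ∧ y) = max(0, 0.54 + 0.54 − 1) = max(0, 0.08) = 0.08

0.08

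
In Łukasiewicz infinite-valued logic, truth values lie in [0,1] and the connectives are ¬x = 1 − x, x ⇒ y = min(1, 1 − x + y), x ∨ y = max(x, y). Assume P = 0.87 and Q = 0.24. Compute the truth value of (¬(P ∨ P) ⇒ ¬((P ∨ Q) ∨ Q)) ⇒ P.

P ∨ P = max(0.87, 0.87) = 0.87
¬(P ∨ P) = 1 − 0.87 = 0.13
P ∨ Q = max(0.87, 0.24) = 0.87
(P ∨ Q) ∨ Q = max(0.87, 0.24) = 0.87
¬((P ∨ Q) ∨ Q) = 1 − 0.87 = 0.13
¬(P ∨ P) ⇒ ¬((P ∨ Q) ∨ Q) = min(1, 1 − 0.13 + 0.13) = min(1, 1.00) = 1.00
(¬(P ∨ P) ⇒ ¬((P ∨ Q) ∨ Q)) ⇒ P = min(1, 1 − 1.00 + 0.87) = min(1, 0.87) = 0.87

0.87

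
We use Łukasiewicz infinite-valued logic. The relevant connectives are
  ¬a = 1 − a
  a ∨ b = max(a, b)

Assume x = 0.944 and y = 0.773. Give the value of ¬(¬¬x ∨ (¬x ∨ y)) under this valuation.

0.056

¬x = 1 − 0.944 = 0.056
¬¬x = 1 − 0.056 = 0.944
¬x ∨ y = max(0.056, 0.773) = 0.773
¬¬x ∨ (¬x ∨ y) = max(0.944, 0.773) = 0.944
¬(¬¬x ∨ (¬x ∨ y)) = 1 − 0.944 = 0.056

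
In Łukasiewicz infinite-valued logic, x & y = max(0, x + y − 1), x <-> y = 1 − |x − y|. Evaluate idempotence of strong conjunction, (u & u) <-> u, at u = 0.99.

u & u = max(0, 0.99 + 0.99 − 1) = max(0, 0.98) = 0.98
(u & u) <-> u = 1 − |0.98 − 0.99| = 1 − 0.01 = 0.99
(The value 0.99 < 1 shows this instance is not satisfied; fails in Ł∞ since a ⊗ a = max(0, 2a−1) ≠ a in general.)

0.99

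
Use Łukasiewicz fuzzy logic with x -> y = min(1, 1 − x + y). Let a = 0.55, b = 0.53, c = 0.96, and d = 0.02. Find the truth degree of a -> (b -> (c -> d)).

0.98

c -> d = min(1, 1 − 0.96 + 0.02) = min(1, 0.06) = 0.06
b -> (c -> d) = min(1, 1 − 0.53 + 0.06) = min(1, 0.53) = 0.53
a -> (b -> (c -> d)) = min(1, 1 − 0.55 + 0.53) = min(1, 0.98) = 0.98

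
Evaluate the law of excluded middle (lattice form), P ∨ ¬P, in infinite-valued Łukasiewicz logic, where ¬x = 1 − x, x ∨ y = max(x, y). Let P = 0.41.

¬P = 1 − 0.41 = 0.59
P ∨ ¬P = max(0.41, 0.59) = 0.59
(The value 0.59 < 1 shows this instance is not satisfied; not a Ł∞-tautology — its value is max(a, 1−a).)

0.59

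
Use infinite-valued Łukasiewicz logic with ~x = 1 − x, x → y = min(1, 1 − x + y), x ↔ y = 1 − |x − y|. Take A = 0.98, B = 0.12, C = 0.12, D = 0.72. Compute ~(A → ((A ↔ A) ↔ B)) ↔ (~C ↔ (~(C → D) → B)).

A ↔ A = 1 − |0.98 − 0.98| = 1 − 0.00 = 1.00
(A ↔ A) ↔ B = 1 − |1.00 − 0.12| = 1 − 0.88 = 0.12
A → ((A ↔ A) ↔ B) = min(1, 1 − 0.98 + 0.12) = min(1, 0.14) = 0.14
~(A → ((A ↔ A) ↔ B)) = 1 − 0.14 = 0.86
~C = 1 − 0.12 = 0.88
C → D = min(1, 1 − 0.12 + 0.72) = min(1, 1.60) = 1.00
~(C → D) = 1 − 1.00 = 0.00
~(C → D) → B = min(1, 1 − 0.00 + 0.12) = min(1, 1.12) = 1.00
~C ↔ (~(C → D) → B) = 1 − |0.88 − 1.00| = 1 − 0.12 = 0.88
~(A → ((A ↔ A) ↔ B)) ↔ (~C ↔ (~(C → D) → B)) = 1 − |0.86 − 0.88| = 1 − 0.02 = 0.98

0.98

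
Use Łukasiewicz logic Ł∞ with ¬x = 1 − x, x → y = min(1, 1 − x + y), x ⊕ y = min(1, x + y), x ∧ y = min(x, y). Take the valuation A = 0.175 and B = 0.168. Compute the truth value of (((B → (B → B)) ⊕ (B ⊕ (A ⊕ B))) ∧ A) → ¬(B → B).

B → B = min(1, 1 − 0.168 + 0.168) = min(1, 1.000) = 1.000
B → (B → B) = min(1, 1 − 0.168 + 1.000) = min(1, 1.832) = 1.000
A ⊕ B = min(1, 0.175 + 0.168) = min(1, 0.343) = 0.343
B ⊕ (A ⊕ B) = min(1, 0.168 + 0.343) = min(1, 0.511) = 0.511
(B → (B → B)) ⊕ (B ⊕ (A ⊕ B)) = min(1, 1.000 + 0.511) = min(1, 1.511) = 1.000
((B → (B → B)) ⊕ (B ⊕ (A ⊕ B))) ∧ A = min(1.000, 0.175) = 0.175
¬(B → B) = 1 − 1.000 = 0.000
(((B → (B → B)) ⊕ (B ⊕ (A ⊕ B))) ∧ A) → ¬(B → B) = min(1, 1 − 0.175 + 0.000) = min(1, 0.825) = 0.825

0.825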